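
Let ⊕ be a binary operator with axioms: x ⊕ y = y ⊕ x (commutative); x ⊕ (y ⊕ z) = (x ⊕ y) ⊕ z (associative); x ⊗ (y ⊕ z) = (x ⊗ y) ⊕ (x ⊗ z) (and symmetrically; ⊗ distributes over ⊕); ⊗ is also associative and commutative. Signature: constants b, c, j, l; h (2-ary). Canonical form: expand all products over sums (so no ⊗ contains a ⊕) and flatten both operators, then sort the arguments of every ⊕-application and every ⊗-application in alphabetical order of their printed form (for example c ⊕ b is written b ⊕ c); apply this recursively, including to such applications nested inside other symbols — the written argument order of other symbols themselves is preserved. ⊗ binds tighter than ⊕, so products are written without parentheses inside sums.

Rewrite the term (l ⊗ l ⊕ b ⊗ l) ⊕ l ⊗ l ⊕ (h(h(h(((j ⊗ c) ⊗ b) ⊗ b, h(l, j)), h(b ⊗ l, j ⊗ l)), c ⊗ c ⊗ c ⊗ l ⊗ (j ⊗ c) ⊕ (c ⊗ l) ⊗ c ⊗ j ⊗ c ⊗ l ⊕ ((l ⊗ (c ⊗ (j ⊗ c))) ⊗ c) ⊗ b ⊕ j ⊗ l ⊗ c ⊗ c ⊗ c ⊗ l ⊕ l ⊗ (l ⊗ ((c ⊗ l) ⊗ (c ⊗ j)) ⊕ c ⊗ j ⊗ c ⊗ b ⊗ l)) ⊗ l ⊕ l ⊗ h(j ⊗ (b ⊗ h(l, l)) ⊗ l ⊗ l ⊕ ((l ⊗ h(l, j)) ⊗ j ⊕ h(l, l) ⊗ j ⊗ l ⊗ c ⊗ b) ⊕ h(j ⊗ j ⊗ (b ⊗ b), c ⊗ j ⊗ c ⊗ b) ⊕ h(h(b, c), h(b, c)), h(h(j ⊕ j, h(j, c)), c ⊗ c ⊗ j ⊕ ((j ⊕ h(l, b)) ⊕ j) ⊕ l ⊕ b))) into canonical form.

Answer: b ⊗ l ⊕ h(b ⊗ c ⊗ h(l, l) ⊗ j ⊗ l ⊕ b ⊗ h(l, l) ⊗ j ⊗ l ⊗ l ⊕ h(b ⊗ b ⊗ j ⊗ j, b ⊗ c ⊗ c ⊗ j) ⊕ h(h(b, c), h(b, c)) ⊕ h(l, j) ⊗ j ⊗ l, h(h(j ⊕ j, h(j, c)), b ⊕ c ⊗ c ⊗ j ⊕ h(l, b) ⊕ j ⊕ j ⊕ l)) ⊗ l ⊕ h(h(h(b ⊗ b ⊗ c ⊗ j, h(l, j)), h(b ⊗ l, j ⊗ l)), b ⊗ c ⊗ c ⊗ c ⊗ j ⊗ l ⊕ b ⊗ c ⊗ c ⊗ j ⊗ l ⊗ l ⊕ c ⊗ c ⊗ c ⊗ c ⊗ j ⊗ l ⊕ c ⊗ c ⊗ c ⊗ j ⊗ l ⊗ l ⊕ c ⊗ c ⊗ c ⊗ j ⊗ l ⊗ l ⊕ c ⊗ c ⊗ j ⊗ l ⊗ l ⊗ l) ⊗ l ⊕ l ⊗ l ⊕ l ⊗ l

Derivation:
Expand:  l ⊗ l ⊕ b ⊗ l ⊕ l ⊗ l ⊕ h(h(h(b ⊗ b ⊗ c ⊗ j, h(l, j)), h(b ⊗ l, j ⊗ l)), b ⊗ c ⊗ c ⊗ c ⊗ j ⊗ l ⊕ b ⊗ c ⊗ c ⊗ j ⊗ l ⊗ l ⊕ c ⊗ c ⊗ c ⊗ c ⊗ j ⊗ l ⊕ c ⊗ c ⊗ c ⊗ j ⊗ l ⊗ l ⊕ c ⊗ c ⊗ c ⊗ j ⊗ l ⊗ l ⊕ c ⊗ c ⊗ j ⊗ l ⊗ l ⊗ l) ⊗ l ⊕ h(b ⊗ c ⊗ h(l, l) ⊗ j ⊗ l ⊕ b ⊗ h(l, l) ⊗ j ⊗ l ⊗ l ⊕ h(b ⊗ b ⊗ j ⊗ j, b ⊗ c ⊗ c ⊗ j) ⊕ h(h(b, c), h(b, c)) ⊕ h(l, j) ⊗ j ⊗ l, h(h(j ⊕ j, h(j, c)), b ⊕ c ⊗ c ⊗ j ⊕ h(l, b) ⊕ j ⊕ j ⊕ l)) ⊗ l
Sort:  b ⊗ l ⊕ h(b ⊗ c ⊗ h(l, l) ⊗ j ⊗ l ⊕ b ⊗ h(l, l) ⊗ j ⊗ l ⊗ l ⊕ h(b ⊗ b ⊗ j ⊗ j, b ⊗ c ⊗ c ⊗ j) ⊕ h(h(b, c), h(b, c)) ⊕ h(l, j) ⊗ j ⊗ l, h(h(j ⊕ j, h(j, c)), b ⊕ c ⊗ c ⊗ j ⊕ h(l, b) ⊕ j ⊕ j ⊕ l)) ⊗ l ⊕ h(h(h(b ⊗ b ⊗ c ⊗ j, h(l, j)), h(b ⊗ l, j ⊗ l)), b ⊗ c ⊗ c ⊗ c ⊗ j ⊗ l ⊕ b ⊗ c ⊗ c ⊗ j ⊗ l ⊗ l ⊕ c ⊗ c ⊗ c ⊗ c ⊗ j ⊗ l ⊕ c ⊗ c ⊗ c ⊗ j ⊗ l ⊗ l ⊕ c ⊗ c ⊗ c ⊗ j ⊗ l ⊗ l ⊕ c ⊗ c ⊗ j ⊗ l ⊗ l ⊗ l) ⊗ l ⊕ l ⊗ l ⊕ l ⊗ l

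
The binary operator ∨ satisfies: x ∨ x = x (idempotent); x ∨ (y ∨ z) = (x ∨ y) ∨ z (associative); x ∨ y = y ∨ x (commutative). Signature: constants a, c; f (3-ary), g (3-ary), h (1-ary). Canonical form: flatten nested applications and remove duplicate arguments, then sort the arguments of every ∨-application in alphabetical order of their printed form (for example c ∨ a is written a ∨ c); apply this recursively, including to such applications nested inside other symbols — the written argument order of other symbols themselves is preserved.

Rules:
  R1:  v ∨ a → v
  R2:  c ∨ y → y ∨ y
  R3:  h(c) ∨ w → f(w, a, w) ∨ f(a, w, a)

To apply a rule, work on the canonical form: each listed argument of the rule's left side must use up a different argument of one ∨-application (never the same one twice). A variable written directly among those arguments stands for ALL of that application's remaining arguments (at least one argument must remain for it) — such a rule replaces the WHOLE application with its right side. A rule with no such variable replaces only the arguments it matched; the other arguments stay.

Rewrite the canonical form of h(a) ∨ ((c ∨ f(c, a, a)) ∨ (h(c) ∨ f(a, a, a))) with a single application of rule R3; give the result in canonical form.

Answer: f(a, c ∨ f(a, a, a) ∨ f(c, a, a) ∨ h(a), a) ∨ f(c ∨ f(a, a, a) ∨ f(c, a, a) ∨ h(a), a, c ∨ f(a, a, a) ∨ f(c, a, a) ∨ h(a))

Derivation:
Canonical form:  c ∨ f(a, a, a) ∨ f(c, a, a) ∨ h(a) ∨ h(c)
Match R3:  consume h(c);  w := c ∨ f(a, a, a) ∨ f(c, a, a) ∨ h(a)
The variable takes the whole remainder — replace the entire application.
Giving:  f(a, c ∨ f(a, a, a) ∨ f(c, a, a) ∨ h(a), a) ∨ f(c ∨ f(a, a, a) ∨ f(c, a, a) ∨ h(a), a, c ∨ f(a, a, a) ∨ f(c, a, a) ∨ h(a))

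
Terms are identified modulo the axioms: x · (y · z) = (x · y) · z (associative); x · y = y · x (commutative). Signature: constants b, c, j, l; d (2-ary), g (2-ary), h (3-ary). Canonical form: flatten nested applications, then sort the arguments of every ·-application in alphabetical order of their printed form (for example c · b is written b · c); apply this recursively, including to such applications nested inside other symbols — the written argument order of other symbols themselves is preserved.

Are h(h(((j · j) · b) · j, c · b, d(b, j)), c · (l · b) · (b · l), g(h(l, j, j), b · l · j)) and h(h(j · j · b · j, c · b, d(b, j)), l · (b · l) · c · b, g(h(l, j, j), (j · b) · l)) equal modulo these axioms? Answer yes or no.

Left:  h(h(((j · j) · b) · j, c · b, d(b, j)), c · (l · b) · (b · l), g(h(l, j, j), b · l · j))
  Work inside:  c · (l · b) · (b · l)
  Flatten:  c · l · b · b · l
  Sort:  b · b · c · l · l
  Put back:  h(h(b · j · j · j, b · c, d(b, j)), b · b · c · l · l, g(h(l, j, j), b · j · l))
Right:  h(h(j · j · b · j, c · b, d(b, j)), l · (b · l) · c · b, g(h(l, j, j), (j · b) · l))
  Work inside:  l · (b · l) · c · b
  Flatten:  l · b · l · c · b
  Sort:  b · b · c · l · l
  Rebuild:  h(h(b · j · j · j, b · c, d(b, j)), b · b · c · l · l, g(h(l, j, j), b · j · l))

Answer: yes — both canonical forms are h(h(b · j · j · j, b · c, d(b, j)), b · b · c · l · l, g(h(l, j, j), b · j · l))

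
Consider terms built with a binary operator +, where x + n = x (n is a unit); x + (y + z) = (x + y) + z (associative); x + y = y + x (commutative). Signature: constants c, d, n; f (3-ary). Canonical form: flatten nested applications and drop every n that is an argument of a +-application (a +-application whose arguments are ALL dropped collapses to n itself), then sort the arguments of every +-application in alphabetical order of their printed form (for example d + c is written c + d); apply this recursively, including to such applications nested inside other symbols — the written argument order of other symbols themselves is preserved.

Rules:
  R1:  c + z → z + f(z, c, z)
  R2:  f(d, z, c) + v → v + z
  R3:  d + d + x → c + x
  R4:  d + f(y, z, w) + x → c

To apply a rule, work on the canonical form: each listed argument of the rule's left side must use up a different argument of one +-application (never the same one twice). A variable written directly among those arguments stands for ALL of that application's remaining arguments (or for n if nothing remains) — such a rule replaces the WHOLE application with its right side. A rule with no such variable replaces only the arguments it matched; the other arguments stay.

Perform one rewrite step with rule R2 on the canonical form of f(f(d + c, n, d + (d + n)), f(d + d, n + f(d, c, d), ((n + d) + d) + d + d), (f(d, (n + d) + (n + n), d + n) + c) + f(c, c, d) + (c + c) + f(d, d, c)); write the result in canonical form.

Canonical form:  f(f(c + d, n, d + d), f(d + d, f(d, c, d), d + d + d + d), c + c + c + f(c, c, d) + f(d, d, c) + f(d, d, d))
Apply R2:  consuming f(d, d, c);  v := c + c + c + f(c, c, d) + f(d, d, d), z := d
The variable takes the whole remainder — replace the entire application.
Giving:  f(f(c + d, n, d + d), f(d + d, f(d, c, d), d + d + d + d), c + c + c + d + f(c, c, d) + f(d, d, d))

Answer: f(f(c + d, n, d + d), f(d + d, f(d, c, d), d + d + d + d), c + c + c + d + f(c, c, d) + f(d, d, d))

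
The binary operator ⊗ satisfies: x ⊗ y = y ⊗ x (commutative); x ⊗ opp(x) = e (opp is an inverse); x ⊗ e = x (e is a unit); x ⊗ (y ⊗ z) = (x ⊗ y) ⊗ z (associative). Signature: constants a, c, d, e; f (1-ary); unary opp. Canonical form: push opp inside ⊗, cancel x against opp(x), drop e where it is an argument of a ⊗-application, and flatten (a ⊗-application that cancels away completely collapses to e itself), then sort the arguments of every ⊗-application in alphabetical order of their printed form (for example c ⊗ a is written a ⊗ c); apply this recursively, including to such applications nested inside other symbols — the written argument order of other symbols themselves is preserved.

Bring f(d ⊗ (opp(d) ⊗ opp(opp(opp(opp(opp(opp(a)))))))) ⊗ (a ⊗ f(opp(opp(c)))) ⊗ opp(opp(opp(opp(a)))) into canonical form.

Push opp inside:  distribute opp over ⊗ and collapse double opp
Collect:  f(a) ⊗ a ⊗ a ⊗ f(c)
Order the arguments:  a ⊗ a ⊗ f(a) ⊗ f(c)

Answer: a ⊗ a ⊗ f(a) ⊗ f(c)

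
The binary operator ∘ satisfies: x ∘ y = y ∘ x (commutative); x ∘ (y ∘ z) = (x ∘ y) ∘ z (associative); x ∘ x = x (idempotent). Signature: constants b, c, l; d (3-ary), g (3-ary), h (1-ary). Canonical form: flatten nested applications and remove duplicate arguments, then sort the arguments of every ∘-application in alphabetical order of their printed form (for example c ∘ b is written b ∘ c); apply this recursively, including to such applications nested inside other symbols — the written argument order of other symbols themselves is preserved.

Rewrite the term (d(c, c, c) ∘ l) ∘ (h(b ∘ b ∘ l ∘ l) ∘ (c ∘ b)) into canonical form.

Merge nested applications:  d(c, c, c) ∘ l ∘ h(b ∘ b ∘ l ∘ l) ∘ c ∘ b
Simplify inside:  h(b ∘ b ∘ l ∘ l)  →  h(b ∘ l)
Sort:  b ∘ c ∘ d(c, c, c) ∘ h(b ∘ l) ∘ l

Answer: b ∘ c ∘ d(c, c, c) ∘ h(b ∘ l) ∘ l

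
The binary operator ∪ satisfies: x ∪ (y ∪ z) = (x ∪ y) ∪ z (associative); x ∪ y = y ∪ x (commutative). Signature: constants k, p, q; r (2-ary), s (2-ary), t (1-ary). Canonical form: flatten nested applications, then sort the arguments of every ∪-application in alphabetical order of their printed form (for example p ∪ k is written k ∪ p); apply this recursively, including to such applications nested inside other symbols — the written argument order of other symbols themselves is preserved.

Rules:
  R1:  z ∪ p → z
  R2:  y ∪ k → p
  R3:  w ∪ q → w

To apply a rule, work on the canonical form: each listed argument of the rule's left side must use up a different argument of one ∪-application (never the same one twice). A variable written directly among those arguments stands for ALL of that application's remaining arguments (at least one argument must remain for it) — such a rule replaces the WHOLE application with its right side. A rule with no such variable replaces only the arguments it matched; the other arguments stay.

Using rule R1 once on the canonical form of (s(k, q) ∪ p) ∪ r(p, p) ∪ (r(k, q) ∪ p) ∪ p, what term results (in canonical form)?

Answer: p ∪ p ∪ r(k, q) ∪ r(p, p) ∪ s(k, q)

Derivation:
Canonical form:  p ∪ p ∪ p ∪ r(k, q) ∪ r(p, p) ∪ s(k, q)
Match R1:  consume p;  z := p ∪ p ∪ r(k, q) ∪ r(p, p) ∪ s(k, q)
The extension variable absorbs all remaining arguments, so the whole application is rewritten.
Giving:  p ∪ p ∪ r(k, q) ∪ r(p, p) ∪ s(k, q)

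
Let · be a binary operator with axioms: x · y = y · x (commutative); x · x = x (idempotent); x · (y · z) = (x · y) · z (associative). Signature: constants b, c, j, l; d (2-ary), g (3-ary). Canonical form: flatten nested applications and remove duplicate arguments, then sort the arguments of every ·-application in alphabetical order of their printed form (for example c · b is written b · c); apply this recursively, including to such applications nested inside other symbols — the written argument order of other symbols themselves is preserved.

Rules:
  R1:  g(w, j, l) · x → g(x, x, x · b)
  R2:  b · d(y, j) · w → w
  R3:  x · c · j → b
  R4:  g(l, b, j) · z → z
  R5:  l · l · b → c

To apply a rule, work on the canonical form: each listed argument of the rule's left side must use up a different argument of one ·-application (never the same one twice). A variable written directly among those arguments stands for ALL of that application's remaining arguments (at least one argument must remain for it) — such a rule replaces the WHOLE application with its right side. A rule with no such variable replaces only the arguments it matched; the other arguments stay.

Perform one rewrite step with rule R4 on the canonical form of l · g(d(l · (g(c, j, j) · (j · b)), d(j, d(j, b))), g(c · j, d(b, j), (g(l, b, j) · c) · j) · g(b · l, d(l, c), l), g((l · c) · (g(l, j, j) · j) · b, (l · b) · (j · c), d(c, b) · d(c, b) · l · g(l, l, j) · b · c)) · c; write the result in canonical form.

Canonical form:  c · g(d(b · g(c, j, j) · j · l, d(j, d(j, b))), g(b · l, d(l, c), l) · g(c · j, d(b, j), c · g(l, b, j) · j), g(b · c · g(l, j, j) · j · l, b · c · j · l, b · c · d(c, b) · g(l, l, j) · l)) · l
Match R4:  consume g(l, b, j);  z := c · j
Every leftover argument binds to the variable; the entire application is replaced.
Giving:  c · g(d(b · g(c, j, j) · j · l, d(j, d(j, b))), g(b · l, d(l, c), l) · g(c · j, d(b, j), c · j), g(b · c · g(l, j, j) · j · l, b · c · j · l, b · c · d(c, b) · g(l, l, j) · l)) · l

Answer: c · g(d(b · g(c, j, j) · j · l, d(j, d(j, b))), g(b · l, d(l, c), l) · g(c · j, d(b, j), c · j), g(b · c · g(l, j, j) · j · l, b · c · j · l, b · c · d(c, b) · g(l, l, j) · l)) · l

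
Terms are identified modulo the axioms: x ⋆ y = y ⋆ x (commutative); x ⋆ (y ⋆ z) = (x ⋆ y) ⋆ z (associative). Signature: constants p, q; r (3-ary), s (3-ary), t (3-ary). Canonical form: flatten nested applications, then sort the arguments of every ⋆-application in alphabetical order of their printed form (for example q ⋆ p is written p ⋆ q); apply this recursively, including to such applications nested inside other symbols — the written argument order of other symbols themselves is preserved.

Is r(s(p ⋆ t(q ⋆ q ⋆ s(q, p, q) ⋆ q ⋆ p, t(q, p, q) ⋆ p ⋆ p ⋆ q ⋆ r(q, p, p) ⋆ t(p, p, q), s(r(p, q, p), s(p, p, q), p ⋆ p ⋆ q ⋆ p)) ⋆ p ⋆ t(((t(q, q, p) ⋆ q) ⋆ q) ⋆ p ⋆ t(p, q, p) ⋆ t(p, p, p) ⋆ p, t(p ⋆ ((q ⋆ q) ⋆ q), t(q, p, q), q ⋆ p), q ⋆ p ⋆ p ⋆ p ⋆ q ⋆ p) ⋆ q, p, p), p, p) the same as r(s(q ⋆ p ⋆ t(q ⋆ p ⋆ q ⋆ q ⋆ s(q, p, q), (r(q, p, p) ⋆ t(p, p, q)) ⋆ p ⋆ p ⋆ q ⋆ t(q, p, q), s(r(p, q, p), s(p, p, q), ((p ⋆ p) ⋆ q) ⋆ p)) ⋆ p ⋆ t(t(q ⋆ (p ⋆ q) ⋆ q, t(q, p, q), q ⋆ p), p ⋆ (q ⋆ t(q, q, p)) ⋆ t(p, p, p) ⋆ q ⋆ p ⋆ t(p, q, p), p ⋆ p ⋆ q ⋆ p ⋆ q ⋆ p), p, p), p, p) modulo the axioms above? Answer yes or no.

Answer: no — r(s(p ⋆ p ⋆ q ⋆ t(p ⋆ p ⋆ q ⋆ q ⋆ t(p, p, p) ⋆ t(p, q, p) ⋆ t(q, q, p), t(p ⋆ q ⋆ q ⋆ q, t(q, p, q), p ⋆ q), p ⋆ p ⋆ p ⋆ p ⋆ q ⋆ q) ⋆ t(p ⋆ q ⋆ q ⋆ q ⋆ s(q, p, q), p ⋆ p ⋆ q ⋆ r(q, p, p) ⋆ t(p, p, q) ⋆ t(q, p, q), s(r(p, q, p), s(p, p, q), p ⋆ p ⋆ p ⋆ q)), p, p), p, p) vs r(s(p ⋆ p ⋆ q ⋆ t(p ⋆ q ⋆ q ⋆ q ⋆ s(q, p, q), p ⋆ p ⋆ q ⋆ r(q, p, p) ⋆ t(p, p, q) ⋆ t(q, p, q), s(r(p, q, p), s(p, p, q), p ⋆ p ⋆ p ⋆ q)) ⋆ t(t(p ⋆ q ⋆ q ⋆ q, t(q, p, q), p ⋆ q), p ⋆ p ⋆ q ⋆ q ⋆ t(p, p, p) ⋆ t(p, q, p) ⋆ t(q, q, p), p ⋆ p ⋆ p ⋆ p ⋆ q ⋆ q), p, p), p, p)

Derivation:
Left:  r(s(p ⋆ t(q ⋆ q ⋆ s(q, p, q) ⋆ q ⋆ p, t(q, p, q) ⋆ p ⋆ p ⋆ q ⋆ r(q, p, p) ⋆ t(p, p, q), s(r(p, q, p), s(p, p, q), p ⋆ p ⋆ q ⋆ p)) ⋆ p ⋆ t(((t(q, q, p) ⋆ q) ⋆ q) ⋆ p ⋆ t(p, q, p) ⋆ t(p, p, p) ⋆ p, t(p ⋆ ((q ⋆ q) ⋆ q), t(q, p, q), q ⋆ p), q ⋆ p ⋆ p ⋆ p ⋆ q ⋆ p) ⋆ q, p, p), p, p)
  Work inside:  p ⋆ t(q ⋆ q ⋆ s(q, p, q) ⋆ q ⋆ p, t(q, p, q) ⋆ p ⋆ p ⋆ q ⋆ r(q, p, p) ⋆ t(p, p, q), s(r(p, q, p), s(p, p, q), p ⋆ p ⋆ q ⋆ p)) ⋆ p ⋆ t(((t(q, q, p) ⋆ q) ⋆ q) ⋆ p ⋆ t(p, q, p) ⋆ t(p, p, p) ⋆ p, t(p ⋆ ((q ⋆ q) ⋆ q), t(q, p, q), q ⋆ p), q ⋆ p ⋆ p ⋆ p ⋆ q ⋆ p) ⋆ q
  Canonicalize subterm:  t(q ⋆ q ⋆ s(q, p, q) ⋆ q ⋆ p, t(q, p, q) ⋆ p ⋆ p ⋆ q ⋆ r(q, p, p) ⋆ t(p, p, q), s(r(p, q, p), s(p, p, q), p ⋆ p ⋆ q ⋆ p))  →  t(p ⋆ q ⋆ q ⋆ q ⋆ s(q, p, q), p ⋆ p ⋆ q ⋆ r(q, p, p) ⋆ t(p, p, q) ⋆ t(q, p, q), s(r(p, q, p), s(p, p, q), p ⋆ p ⋆ p ⋆ q))
  Inside:  t(((t(q, q, p) ⋆ q) ⋆ q) ⋆ p ⋆ t(p, q, p) ⋆ t(p, p, p) ⋆ p, t(p ⋆ ((q ⋆ q) ⋆ q), t(q, p, q), q ⋆ p), q ⋆ p ⋆ p ⋆ p ⋆ q ⋆ p)  →  t(p ⋆ p ⋆ q ⋆ q ⋆ t(p, p, p) ⋆ t(p, q, p) ⋆ t(q, q, p), t(p ⋆ q ⋆ q ⋆ q, t(q, p, q), p ⋆ q), p ⋆ p ⋆ p ⋆ p ⋆ q ⋆ q)
  Order the arguments:  p ⋆ p ⋆ q ⋆ t(p ⋆ p ⋆ q ⋆ q ⋆ t(p, p, p) ⋆ t(p, q, p) ⋆ t(q, q, p), t(p ⋆ q ⋆ q ⋆ q, t(q, p, q), p ⋆ q), p ⋆ p ⋆ p ⋆ p ⋆ q ⋆ q) ⋆ t(p ⋆ q ⋆ q ⋆ q ⋆ s(q, p, q), p ⋆ p ⋆ q ⋆ r(q, p, p) ⋆ t(p, p, q) ⋆ t(q, p, q), s(r(p, q, p), s(p, p, q), p ⋆ p ⋆ p ⋆ q))
  Reassemble:  r(s(p ⋆ p ⋆ q ⋆ t(p ⋆ p ⋆ q ⋆ q ⋆ t(p, p, p) ⋆ t(p, q, p) ⋆ t(q, q, p), t(p ⋆ q ⋆ q ⋆ q, t(q, p, q), p ⋆ q), p ⋆ p ⋆ p ⋆ p ⋆ q ⋆ q) ⋆ t(p ⋆ q ⋆ q ⋆ q ⋆ s(q, p, q), p ⋆ p ⋆ q ⋆ r(q, p, p) ⋆ t(p, p, q) ⋆ t(q, p, q), s(r(p, q, p), s(p, p, q), p ⋆ p ⋆ p ⋆ q)), p, p), p, p)
Right:  r(s(q ⋆ p ⋆ t(q ⋆ p ⋆ q ⋆ q ⋆ s(q, p, q), (r(q, p, p) ⋆ t(p, p, q)) ⋆ p ⋆ p ⋆ q ⋆ t(q, p, q), s(r(p, q, p), s(p, p, q), ((p ⋆ p) ⋆ q) ⋆ p)) ⋆ p ⋆ t(t(q ⋆ (p ⋆ q) ⋆ q, t(q, p, q), q ⋆ p), p ⋆ (q ⋆ t(q, q, p)) ⋆ t(p, p, p) ⋆ q ⋆ p ⋆ t(p, q, p), p ⋆ p ⋆ q ⋆ p ⋆ q ⋆ p), p, p), p, p)
  Focus inside:  q ⋆ p ⋆ t(q ⋆ p ⋆ q ⋆ q ⋆ s(q, p, q), (r(q, p, p) ⋆ t(p, p, q)) ⋆ p ⋆ p ⋆ q ⋆ t(q, p, q), s(r(p, q, p), s(p, p, q), ((p ⋆ p) ⋆ q) ⋆ p)) ⋆ p ⋆ t(t(q ⋆ (p ⋆ q) ⋆ q, t(q, p, q), q ⋆ p), p ⋆ (q ⋆ t(q, q, p)) ⋆ t(p, p, p) ⋆ q ⋆ p ⋆ t(p, q, p), p ⋆ p ⋆ q ⋆ p ⋆ q ⋆ p)
  Canonicalize subterm:  t(q ⋆ p ⋆ q ⋆ q ⋆ s(q, p, q), (r(q, p, p) ⋆ t(p, p, q)) ⋆ p ⋆ p ⋆ q ⋆ t(q, p, q), s(r(p, q, p), s(p, p, q), ((p ⋆ p) ⋆ q) ⋆ p))  →  t(p ⋆ q ⋆ q ⋆ q ⋆ s(q, p, q), p ⋆ p ⋆ q ⋆ r(q, p, p) ⋆ t(p, p, q) ⋆ t(q, p, q), s(r(p, q, p), s(p, p, q), p ⋆ p ⋆ p ⋆ q))
  Canonicalize subterm:  t(t(q ⋆ (p ⋆ q) ⋆ q, t(q, p, q), q ⋆ p), p ⋆ (q ⋆ t(q, q, p)) ⋆ t(p, p, p) ⋆ q ⋆ p ⋆ t(p, q, p), p ⋆ p ⋆ q ⋆ p ⋆ q ⋆ p)  →  t(t(p ⋆ q ⋆ q ⋆ q, t(q, p, q), p ⋆ q), p ⋆ p ⋆ q ⋆ q ⋆ t(p, p, p) ⋆ t(p, q, p) ⋆ t(q, q, p), p ⋆ p ⋆ p ⋆ p ⋆ q ⋆ q)
  Sort:  p ⋆ p ⋆ q ⋆ t(p ⋆ q ⋆ q ⋆ q ⋆ s(q, p, q), p ⋆ p ⋆ q ⋆ r(q, p, p) ⋆ t(p, p, q) ⋆ t(q, p, q), s(r(p, q, p), s(p, p, q), p ⋆ p ⋆ p ⋆ q)) ⋆ t(t(p ⋆ q ⋆ q ⋆ q, t(q, p, q), p ⋆ q), p ⋆ p ⋆ q ⋆ q ⋆ t(p, p, p) ⋆ t(p, q, p) ⋆ t(q, q, p), p ⋆ p ⋆ p ⋆ p ⋆ q ⋆ q)
  Reassemble:  r(s(p ⋆ p ⋆ q ⋆ t(p ⋆ q ⋆ q ⋆ q ⋆ s(q, p, q), p ⋆ p ⋆ q ⋆ r(q, p, p) ⋆ t(p, p, q) ⋆ t(q, p, q), s(r(p, q, p), s(p, p, q), p ⋆ p ⋆ p ⋆ q)) ⋆ t(t(p ⋆ q ⋆ q ⋆ q, t(q, p, q), p ⋆ q), p ⋆ p ⋆ q ⋆ q ⋆ t(p, p, p) ⋆ t(p, q, p) ⋆ t(q, q, p), p ⋆ p ⋆ p ⋆ p ⋆ q ⋆ q), p, p), p, p)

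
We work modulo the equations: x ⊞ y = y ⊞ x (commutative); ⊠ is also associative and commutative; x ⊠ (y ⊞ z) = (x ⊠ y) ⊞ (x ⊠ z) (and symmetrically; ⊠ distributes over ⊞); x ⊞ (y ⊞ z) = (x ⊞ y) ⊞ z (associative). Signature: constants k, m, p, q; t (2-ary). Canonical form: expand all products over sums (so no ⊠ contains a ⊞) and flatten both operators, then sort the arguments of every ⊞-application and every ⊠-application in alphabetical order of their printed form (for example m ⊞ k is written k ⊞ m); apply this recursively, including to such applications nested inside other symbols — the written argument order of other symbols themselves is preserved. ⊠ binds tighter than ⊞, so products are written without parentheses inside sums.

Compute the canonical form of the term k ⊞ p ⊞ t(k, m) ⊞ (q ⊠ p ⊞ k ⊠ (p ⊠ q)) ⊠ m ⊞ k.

Answer: k ⊞ k ⊞ k ⊠ m ⊠ p ⊠ q ⊞ m ⊠ p ⊠ q ⊞ p ⊞ t(k, m)

Derivation:
Expand products over sums:  k ⊞ p ⊞ t(k, m) ⊞ m ⊠ p ⊠ q ⊞ k ⊠ m ⊠ p ⊠ q ⊞ k
Sort arguments:  k ⊞ k ⊞ k ⊠ m ⊠ p ⊠ q ⊞ m ⊠ p ⊠ q ⊞ p ⊞ t(k, m)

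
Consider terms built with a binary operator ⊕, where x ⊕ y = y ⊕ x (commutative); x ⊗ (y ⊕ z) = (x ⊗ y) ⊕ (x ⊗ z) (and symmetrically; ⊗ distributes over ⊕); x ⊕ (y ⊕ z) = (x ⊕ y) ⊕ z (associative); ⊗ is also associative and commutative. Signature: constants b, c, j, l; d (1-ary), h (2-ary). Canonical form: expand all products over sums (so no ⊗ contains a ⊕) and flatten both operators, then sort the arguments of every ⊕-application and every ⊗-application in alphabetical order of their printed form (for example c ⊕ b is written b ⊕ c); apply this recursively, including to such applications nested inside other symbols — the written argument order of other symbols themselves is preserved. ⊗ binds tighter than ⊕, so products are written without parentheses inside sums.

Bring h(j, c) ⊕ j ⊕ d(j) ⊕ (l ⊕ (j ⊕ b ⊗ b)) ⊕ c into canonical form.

Merge nested applications:  h(j, c) ⊕ j ⊕ d(j) ⊕ l ⊕ j ⊕ b ⊗ b ⊕ c
Sort:  b ⊗ b ⊕ c ⊕ d(j) ⊕ h(j, c) ⊕ j ⊕ j ⊕ l

Answer: b ⊗ b ⊕ c ⊕ d(j) ⊕ h(j, c) ⊕ j ⊕ j ⊕ l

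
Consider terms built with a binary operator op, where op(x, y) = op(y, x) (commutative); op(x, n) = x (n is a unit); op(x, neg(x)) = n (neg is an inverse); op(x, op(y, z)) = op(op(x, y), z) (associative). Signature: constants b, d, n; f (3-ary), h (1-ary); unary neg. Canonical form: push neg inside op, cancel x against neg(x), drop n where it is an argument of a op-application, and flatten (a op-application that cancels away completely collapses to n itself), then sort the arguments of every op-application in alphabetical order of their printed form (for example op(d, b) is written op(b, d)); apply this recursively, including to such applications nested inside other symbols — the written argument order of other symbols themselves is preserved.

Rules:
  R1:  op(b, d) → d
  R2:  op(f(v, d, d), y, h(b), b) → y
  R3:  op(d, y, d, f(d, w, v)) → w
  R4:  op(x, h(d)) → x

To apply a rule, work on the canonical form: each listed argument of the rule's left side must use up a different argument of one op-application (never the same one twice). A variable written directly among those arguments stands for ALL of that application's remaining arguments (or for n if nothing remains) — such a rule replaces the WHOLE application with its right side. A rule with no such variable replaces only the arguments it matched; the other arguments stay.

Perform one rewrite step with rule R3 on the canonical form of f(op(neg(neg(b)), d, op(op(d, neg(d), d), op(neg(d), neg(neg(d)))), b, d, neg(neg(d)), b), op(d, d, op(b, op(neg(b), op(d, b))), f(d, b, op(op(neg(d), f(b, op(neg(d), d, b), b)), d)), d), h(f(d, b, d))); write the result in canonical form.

Canonical form:  f(op(b, b, b, d, d, d, d), op(b, d, d, d, d, f(d, b, f(b, b, b))), h(f(d, b, d)))
R3 matches:  uses d, d, f(d, b, f(b, b, b));  v := f(b, b, b), w := b, y := op(b, d, d)
Every leftover argument binds to the variable; the entire application is replaced.
Result:  f(op(b, b, b, d, d, d, d), b, h(f(d, b, d)))

Answer: f(op(b, b, b, d, d, d, d), b, h(f(d, b, d)))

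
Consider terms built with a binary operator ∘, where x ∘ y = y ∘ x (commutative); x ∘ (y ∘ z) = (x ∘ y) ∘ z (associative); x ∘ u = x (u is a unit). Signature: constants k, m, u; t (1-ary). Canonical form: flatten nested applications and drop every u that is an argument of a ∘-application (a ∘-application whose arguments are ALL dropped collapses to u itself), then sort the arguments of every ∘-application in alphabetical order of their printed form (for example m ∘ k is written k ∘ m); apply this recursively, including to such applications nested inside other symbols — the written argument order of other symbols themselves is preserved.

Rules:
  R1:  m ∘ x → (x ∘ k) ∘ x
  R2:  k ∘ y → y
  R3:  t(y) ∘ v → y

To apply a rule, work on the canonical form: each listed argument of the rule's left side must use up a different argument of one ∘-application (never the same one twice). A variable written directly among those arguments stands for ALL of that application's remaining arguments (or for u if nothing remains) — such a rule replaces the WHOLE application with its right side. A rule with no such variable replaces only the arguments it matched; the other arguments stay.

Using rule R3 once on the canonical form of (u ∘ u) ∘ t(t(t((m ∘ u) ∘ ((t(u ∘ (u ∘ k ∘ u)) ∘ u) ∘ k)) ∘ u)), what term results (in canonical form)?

Answer: t(t(t(k)))

Derivation:
Canonical form:  t(t(t(k ∘ m ∘ t(k))))
Match R3:  consume t(k);  v := k ∘ m, y := k
The variable takes the whole remainder — replace the entire application.
New term:  t(t(t(k)))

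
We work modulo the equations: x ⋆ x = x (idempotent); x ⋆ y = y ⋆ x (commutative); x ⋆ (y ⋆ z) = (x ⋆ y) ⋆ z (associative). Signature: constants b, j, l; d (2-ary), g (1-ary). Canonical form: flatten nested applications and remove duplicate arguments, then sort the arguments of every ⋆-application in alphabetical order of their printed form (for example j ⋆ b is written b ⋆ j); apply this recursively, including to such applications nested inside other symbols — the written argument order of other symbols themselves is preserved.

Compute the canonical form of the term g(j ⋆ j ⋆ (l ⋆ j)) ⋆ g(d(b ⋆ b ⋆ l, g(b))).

Answer: g(d(b ⋆ l, g(b))) ⋆ g(j ⋆ l)

Derivation:
Simplify inside:  g(j ⋆ j ⋆ (l ⋆ j))  →  g(j ⋆ l)
Canonicalize subterm:  g(d(b ⋆ b ⋆ l, g(b)))  →  g(d(b ⋆ l, g(b)))
Sort arguments:  g(d(b ⋆ l, g(b))) ⋆ g(j ⋆ l)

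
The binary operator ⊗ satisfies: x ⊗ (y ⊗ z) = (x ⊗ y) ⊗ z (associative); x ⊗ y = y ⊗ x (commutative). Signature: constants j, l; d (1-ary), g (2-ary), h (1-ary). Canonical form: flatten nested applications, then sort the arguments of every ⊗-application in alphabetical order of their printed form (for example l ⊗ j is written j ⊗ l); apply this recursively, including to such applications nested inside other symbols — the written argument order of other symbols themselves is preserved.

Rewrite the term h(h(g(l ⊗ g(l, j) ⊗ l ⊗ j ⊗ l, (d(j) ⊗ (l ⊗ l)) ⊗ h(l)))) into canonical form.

Descend into:  (d(j) ⊗ (l ⊗ l)) ⊗ h(l)
Un-nest:  d(j) ⊗ l ⊗ l ⊗ h(l)
Order the arguments:  d(j) ⊗ h(l) ⊗ l ⊗ l
Rebuild:  h(h(g(g(l, j) ⊗ j ⊗ l ⊗ l ⊗ l, d(j) ⊗ h(l) ⊗ l ⊗ l)))

Answer: h(h(g(g(l, j) ⊗ j ⊗ l ⊗ l ⊗ l, d(j) ⊗ h(l) ⊗ l ⊗ l)))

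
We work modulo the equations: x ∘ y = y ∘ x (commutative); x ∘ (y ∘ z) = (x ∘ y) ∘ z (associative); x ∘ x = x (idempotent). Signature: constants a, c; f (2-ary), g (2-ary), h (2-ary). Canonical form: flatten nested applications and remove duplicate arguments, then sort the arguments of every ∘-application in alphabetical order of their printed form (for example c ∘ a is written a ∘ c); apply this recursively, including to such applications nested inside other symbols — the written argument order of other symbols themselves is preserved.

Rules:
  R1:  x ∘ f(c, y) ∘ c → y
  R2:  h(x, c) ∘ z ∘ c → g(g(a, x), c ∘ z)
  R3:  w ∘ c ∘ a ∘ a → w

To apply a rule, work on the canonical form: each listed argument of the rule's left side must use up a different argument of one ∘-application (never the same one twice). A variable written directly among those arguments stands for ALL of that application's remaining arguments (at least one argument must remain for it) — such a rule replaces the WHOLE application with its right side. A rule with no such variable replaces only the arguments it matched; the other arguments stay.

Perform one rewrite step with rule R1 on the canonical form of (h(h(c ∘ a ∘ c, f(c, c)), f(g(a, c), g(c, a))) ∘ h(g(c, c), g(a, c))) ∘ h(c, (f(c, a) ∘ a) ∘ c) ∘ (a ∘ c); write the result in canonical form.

Answer: a ∘ c ∘ h(c, a) ∘ h(g(c, c), g(a, c)) ∘ h(h(a ∘ c, f(c, c)), f(g(a, c), g(c, a)))

Derivation:
Canonical form:  a ∘ c ∘ h(c, a ∘ c ∘ f(c, a)) ∘ h(g(c, c), g(a, c)) ∘ h(h(a ∘ c, f(c, c)), f(g(a, c), g(c, a)))
Apply R1:  consuming c, f(c, a);  x := a, y := a
Every leftover argument binds to the variable; the entire application is replaced.
Result:  a ∘ c ∘ h(c, a) ∘ h(g(c, c), g(a, c)) ∘ h(h(a ∘ c, f(c, c)), f(g(a, c), g(c, a)))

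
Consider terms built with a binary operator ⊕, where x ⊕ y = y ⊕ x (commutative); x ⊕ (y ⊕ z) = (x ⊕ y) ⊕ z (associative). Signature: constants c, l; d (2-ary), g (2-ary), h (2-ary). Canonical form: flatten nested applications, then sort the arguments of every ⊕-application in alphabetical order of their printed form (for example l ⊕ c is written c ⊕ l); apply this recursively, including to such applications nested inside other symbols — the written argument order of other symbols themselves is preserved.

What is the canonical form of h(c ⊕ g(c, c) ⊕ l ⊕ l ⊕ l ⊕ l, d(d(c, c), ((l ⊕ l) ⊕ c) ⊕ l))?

Descend into:  ((l ⊕ l) ⊕ c) ⊕ l
Flatten:  l ⊕ l ⊕ c ⊕ l
Sort:  c ⊕ l ⊕ l ⊕ l
Reassemble:  h(c ⊕ g(c, c) ⊕ l ⊕ l ⊕ l ⊕ l, d(d(c, c), c ⊕ l ⊕ l ⊕ l))

Answer: h(c ⊕ g(c, c) ⊕ l ⊕ l ⊕ l ⊕ l, d(d(c, c), c ⊕ l ⊕ l ⊕ l))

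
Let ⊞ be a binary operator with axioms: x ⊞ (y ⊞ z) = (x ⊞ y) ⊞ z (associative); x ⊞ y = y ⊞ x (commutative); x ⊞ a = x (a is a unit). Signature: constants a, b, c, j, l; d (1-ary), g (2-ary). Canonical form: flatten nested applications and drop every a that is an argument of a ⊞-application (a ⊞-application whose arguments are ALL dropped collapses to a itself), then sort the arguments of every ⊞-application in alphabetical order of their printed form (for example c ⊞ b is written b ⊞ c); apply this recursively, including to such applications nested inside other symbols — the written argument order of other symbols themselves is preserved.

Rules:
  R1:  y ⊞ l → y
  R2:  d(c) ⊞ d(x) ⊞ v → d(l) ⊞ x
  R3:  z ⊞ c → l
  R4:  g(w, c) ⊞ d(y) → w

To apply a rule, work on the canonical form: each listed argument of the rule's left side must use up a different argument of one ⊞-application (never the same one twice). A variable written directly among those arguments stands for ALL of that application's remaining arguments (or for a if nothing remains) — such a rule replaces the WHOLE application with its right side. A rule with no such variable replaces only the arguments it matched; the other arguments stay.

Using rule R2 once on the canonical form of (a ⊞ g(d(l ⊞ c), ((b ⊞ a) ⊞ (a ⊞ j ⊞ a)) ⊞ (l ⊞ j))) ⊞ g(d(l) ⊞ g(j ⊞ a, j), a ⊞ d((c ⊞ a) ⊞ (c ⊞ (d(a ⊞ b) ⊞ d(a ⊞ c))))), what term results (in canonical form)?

Answer: g(d(c ⊞ l), b ⊞ j ⊞ j ⊞ l) ⊞ g(d(l) ⊞ g(j, j), d(b ⊞ d(l)))

Derivation:
Canonical form:  g(d(c ⊞ l), b ⊞ j ⊞ j ⊞ l) ⊞ g(d(l) ⊞ g(j, j), d(c ⊞ c ⊞ d(b) ⊞ d(c)))
Match R2:  consume d(b), d(c);  v := c ⊞ c, x := b
The extension variable absorbs all remaining arguments, so the whole application is rewritten.
Giving:  g(d(c ⊞ l), b ⊞ j ⊞ j ⊞ l) ⊞ g(d(l) ⊞ g(j, j), d(b ⊞ d(l)))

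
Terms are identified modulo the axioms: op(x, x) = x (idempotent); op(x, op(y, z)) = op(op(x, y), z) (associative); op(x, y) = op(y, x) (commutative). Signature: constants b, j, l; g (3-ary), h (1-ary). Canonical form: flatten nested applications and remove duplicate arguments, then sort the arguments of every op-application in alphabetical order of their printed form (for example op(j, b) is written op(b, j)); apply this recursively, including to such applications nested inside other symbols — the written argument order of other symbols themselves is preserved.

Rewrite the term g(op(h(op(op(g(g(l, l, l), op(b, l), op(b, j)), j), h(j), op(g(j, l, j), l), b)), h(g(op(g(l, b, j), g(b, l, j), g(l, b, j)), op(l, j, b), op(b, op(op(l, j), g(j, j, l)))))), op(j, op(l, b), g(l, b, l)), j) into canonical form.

Answer: g(op(h(g(op(g(b, l, j), g(l, b, j)), op(b, j, l), op(b, g(j, j, l), j, l))), h(op(b, g(g(l, l, l), op(b, l), op(b, j)), g(j, l, j), h(j), j, l))), op(b, g(l, b, l), j, l), j)

Derivation:
Work inside:  op(h(op(op(g(g(l, l, l), op(b, l), op(b, j)), j), h(j), op(g(j, l, j), l), b)), h(g(op(g(l, b, j), g(b, l, j), g(l, b, j)), op(l, j, b), op(b, op(op(l, j), g(j, j, l))))))
Canonicalize subterm:  h(op(op(g(g(l, l, l), op(b, l), op(b, j)), j), h(j), op(g(j, l, j), l), b))  →  h(op(b, g(g(l, l, l), op(b, l), op(b, j)), g(j, l, j), h(j), j, l))
Simplify inside:  h(g(op(g(l, b, j), g(b, l, j), g(l, b, j)), op(l, j, b), op(b, op(op(l, j), g(j, j, l)))))  →  h(g(op(g(b, l, j), g(l, b, j)), op(b, j, l), op(b, g(j, j, l), j, l)))
Sort arguments:  op(h(g(op(g(b, l, j), g(l, b, j)), op(b, j, l), op(b, g(j, j, l), j, l))), h(op(b, g(g(l, l, l), op(b, l), op(b, j)), g(j, l, j), h(j), j, l)))
Put back:  g(op(h(g(op(g(b, l, j), g(l, b, j)), op(b, j, l), op(b, g(j, j, l), j, l))), h(op(b, g(g(l, l, l), op(b, l), op(b, j)), g(j, l, j), h(j), j, l))), op(b, g(l, b, l), j, l), j)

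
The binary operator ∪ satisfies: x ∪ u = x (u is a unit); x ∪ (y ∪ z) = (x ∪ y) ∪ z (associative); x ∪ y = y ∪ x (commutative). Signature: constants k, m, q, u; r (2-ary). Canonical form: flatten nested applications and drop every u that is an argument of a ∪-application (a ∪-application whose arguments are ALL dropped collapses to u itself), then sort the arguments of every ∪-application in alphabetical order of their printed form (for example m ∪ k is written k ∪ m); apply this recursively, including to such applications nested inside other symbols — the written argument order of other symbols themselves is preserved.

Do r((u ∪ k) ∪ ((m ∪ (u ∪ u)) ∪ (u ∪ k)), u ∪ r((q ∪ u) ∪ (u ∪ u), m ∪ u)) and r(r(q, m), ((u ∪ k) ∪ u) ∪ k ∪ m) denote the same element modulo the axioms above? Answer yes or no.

Left:  r((u ∪ k) ∪ ((m ∪ (u ∪ u)) ∪ (u ∪ k)), u ∪ r((q ∪ u) ∪ (u ∪ u), m ∪ u))
  Work inside:  u ∪ r((q ∪ u) ∪ (u ∪ u), m ∪ u)
  Canonicalize subterm:  r((q ∪ u) ∪ (u ∪ u), m ∪ u)  →  r(q, m)
  Unit:  drop u
  Sort:  r(q, m)
  Reassemble:  r(k ∪ k ∪ m, r(q, m))
Right:  r(r(q, m), ((u ∪ k) ∪ u) ∪ k ∪ m)
  Work inside:  ((u ∪ k) ∪ u) ∪ k ∪ m
  Merge nested applications:  u ∪ k ∪ u ∪ k ∪ m
  Drop the unit:  drop u (×2)
  Sort arguments:  k ∪ k ∪ m
  Rebuild:  r(r(q, m), k ∪ k ∪ m)

Answer: no — r(k ∪ k ∪ m, r(q, m)) vs r(r(q, m), k ∪ k ∪ m)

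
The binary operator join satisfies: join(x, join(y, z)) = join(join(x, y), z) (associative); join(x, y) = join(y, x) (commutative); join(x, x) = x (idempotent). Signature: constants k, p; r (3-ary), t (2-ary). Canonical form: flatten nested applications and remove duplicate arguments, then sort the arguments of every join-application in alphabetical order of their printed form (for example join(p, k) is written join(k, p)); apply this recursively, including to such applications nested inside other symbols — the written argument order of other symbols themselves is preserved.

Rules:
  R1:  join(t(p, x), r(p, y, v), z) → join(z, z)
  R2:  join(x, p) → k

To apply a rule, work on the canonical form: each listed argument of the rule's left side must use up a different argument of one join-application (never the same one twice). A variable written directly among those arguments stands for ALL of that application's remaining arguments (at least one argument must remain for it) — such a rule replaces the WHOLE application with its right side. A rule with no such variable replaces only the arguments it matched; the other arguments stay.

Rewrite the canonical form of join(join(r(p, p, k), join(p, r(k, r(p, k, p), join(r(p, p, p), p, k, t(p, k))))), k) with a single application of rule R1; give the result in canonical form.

Canonical form:  join(k, p, r(k, r(p, k, p), join(k, p, r(p, p, p), t(p, k))), r(p, p, k))
R1 matches:  uses r(p, p, p), t(p, k);  v := p, x := k, y := p, z := join(k, p)
The extension variable absorbs all remaining arguments, so the whole application is rewritten.
Result:  join(k, p, r(k, r(p, k, p), join(k, p)), r(p, p, k))

Answer: join(k, p, r(k, r(p, k, p), join(k, p)), r(p, p, k))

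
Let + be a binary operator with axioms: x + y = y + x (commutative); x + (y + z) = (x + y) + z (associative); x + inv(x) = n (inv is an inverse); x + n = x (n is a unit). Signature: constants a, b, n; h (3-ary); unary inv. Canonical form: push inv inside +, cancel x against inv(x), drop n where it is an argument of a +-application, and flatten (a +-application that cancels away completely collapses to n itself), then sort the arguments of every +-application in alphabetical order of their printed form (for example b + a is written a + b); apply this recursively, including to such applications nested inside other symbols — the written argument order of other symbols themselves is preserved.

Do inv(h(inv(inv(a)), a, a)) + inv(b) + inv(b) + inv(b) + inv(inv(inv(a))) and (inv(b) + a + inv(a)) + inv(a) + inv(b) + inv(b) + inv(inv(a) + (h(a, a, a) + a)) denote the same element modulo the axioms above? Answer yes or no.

Left:  inv(h(inv(inv(a)), a, a)) + inv(b) + inv(b) + inv(b) + inv(inv(inv(a)))
  Push inv inside:  distribute inv over + and collapse double inv
  Collect terms:  inv(h(a, a, a)) + inv(b) + inv(b) + inv(b) + inv(a)
  Sort:  inv(a) + inv(b) + inv(b) + inv(b) + inv(h(a, a, a))
Right:  (inv(b) + a + inv(a)) + inv(a) + inv(b) + inv(b) + inv(inv(a) + (h(a, a, a) + a))
  Push inv inside:  distribute inv over + and collapse double inv
  Collect terms:  inv(b) + inv(b) + inv(b) + inv(a) + inv(h(a, a, a))
  Order the arguments:  inv(a) + inv(b) + inv(b) + inv(b) + inv(h(a, a, a))

Answer: yes — both canonical forms are inv(a) + inv(b) + inv(b) + inv(b) + inv(h(a, a, a))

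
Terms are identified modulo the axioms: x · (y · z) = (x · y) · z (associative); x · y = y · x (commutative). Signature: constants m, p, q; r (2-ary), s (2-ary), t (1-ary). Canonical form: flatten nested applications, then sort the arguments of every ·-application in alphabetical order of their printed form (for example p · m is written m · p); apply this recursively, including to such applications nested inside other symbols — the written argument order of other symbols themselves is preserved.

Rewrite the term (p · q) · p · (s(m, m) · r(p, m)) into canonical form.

Un-nest:  p · q · p · s(m, m) · r(p, m)
Order the arguments:  p · p · q · r(p, m) · s(m, m)

Answer: p · p · q · r(p, m) · s(m, m)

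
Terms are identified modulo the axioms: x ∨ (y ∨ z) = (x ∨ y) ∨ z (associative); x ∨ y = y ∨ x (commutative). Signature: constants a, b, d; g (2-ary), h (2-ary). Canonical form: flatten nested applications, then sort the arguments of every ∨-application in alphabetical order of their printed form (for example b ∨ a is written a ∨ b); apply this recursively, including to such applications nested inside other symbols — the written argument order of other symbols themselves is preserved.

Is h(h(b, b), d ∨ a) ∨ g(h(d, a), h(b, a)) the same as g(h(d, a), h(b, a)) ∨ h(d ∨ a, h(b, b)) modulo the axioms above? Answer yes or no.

Left:  h(h(b, b), d ∨ a) ∨ g(h(d, a), h(b, a))
  Canonicalize subterm:  h(h(b, b), d ∨ a)  →  h(h(b, b), a ∨ d)
  Order the arguments:  g(h(d, a), h(b, a)) ∨ h(h(b, b), a ∨ d)
Right:  g(h(d, a), h(b, a)) ∨ h(d ∨ a, h(b, b))
  Inside:  h(d ∨ a, h(b, b))  →  h(a ∨ d, h(b, b))
  Order the arguments:  g(h(d, a), h(b, a)) ∨ h(a ∨ d, h(b, b))

Answer: no — g(h(d, a), h(b, a)) ∨ h(h(b, b), a ∨ d) vs g(h(d, a), h(b, a)) ∨ h(a ∨ d, h(b, b))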